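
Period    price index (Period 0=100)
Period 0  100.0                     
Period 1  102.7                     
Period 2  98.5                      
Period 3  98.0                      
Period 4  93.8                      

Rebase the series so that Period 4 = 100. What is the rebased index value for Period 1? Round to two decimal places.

Rebased(Period 1) = 102.7 / 93.8 × 100 = 109.4883

109.49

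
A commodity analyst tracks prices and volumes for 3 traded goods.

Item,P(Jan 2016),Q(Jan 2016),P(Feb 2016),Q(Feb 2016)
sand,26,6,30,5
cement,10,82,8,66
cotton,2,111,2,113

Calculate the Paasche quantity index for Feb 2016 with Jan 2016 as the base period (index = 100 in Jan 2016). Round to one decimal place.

85.4

Paasche quantity index uses current-period prices as weights.
ΣP(Feb 2016)·Q(Feb 2016) = 30×5 + 8×66 + 2×113 = 150 + 528 + 226 = 904
ΣP(Feb 2016)·Q(Jan 2016) = 30×6 + 8×82 + 2×111 = 180 + 656 + 222 = 1058
Index = 904 / 1058 × 100 = 85.4442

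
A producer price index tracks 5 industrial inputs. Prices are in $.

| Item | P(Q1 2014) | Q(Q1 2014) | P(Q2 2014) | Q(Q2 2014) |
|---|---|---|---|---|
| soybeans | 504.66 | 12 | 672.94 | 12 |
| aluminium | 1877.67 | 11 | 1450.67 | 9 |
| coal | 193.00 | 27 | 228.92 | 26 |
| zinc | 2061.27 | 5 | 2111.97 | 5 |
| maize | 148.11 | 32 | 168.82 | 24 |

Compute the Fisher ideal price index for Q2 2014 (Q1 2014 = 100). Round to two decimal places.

98.99

Laspeyres component (base-period weights):
ΣP(Q2 2014)Q(Q1 2014) = 672.94×12 + 1450.67×11 + 228.92×27 + 2111.97×5 + 168.82×32 = 8075.28 + 15957.37 + 6180.84 + 10559.85 + 5402.24 = 46175.58
ΣP(Q1 2014)Q(Q1 2014) = 504.66×12 + 1877.67×11 + 193.00×27 + 2061.27×5 + 148.11×32 = 6055.92 + 20654.37 + 5211 + 10306.35 + 4739.52 = 46967.16
L = 46175.58 / 46967.16 × 100 = 98.3146
Paasche component (current-period weights):
ΣP(Q2 2014)Q(Q2 2014) = 672.94×12 + 1450.67×9 + 228.92×26 + 2111.97×5 + 168.82×24 = 8075.28 + 13056.03 + 5951.92 + 10559.85 + 4051.68 = 41694.76
ΣP(Q1 2014)Q(Q2 2014) = 504.66×12 + 1877.67×9 + 193.00×26 + 2061.27×5 + 148.11×24 = 6055.92 + 16899.03 + 5018 + 10306.35 + 3554.64 = 41833.94
P = 41694.76 / 41833.94 × 100 = 99.6673
Fisher = √(L × P) = √(98.3146 × 99.6673) = 98.9886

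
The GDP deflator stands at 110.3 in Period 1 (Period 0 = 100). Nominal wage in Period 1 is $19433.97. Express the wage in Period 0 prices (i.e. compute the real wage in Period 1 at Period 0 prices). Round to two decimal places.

Real = Nominal ÷ (Index/100) = 19433.97 ÷ (110.3/100)
     = 19433.97 ÷ 1.103 = 17619.1931

17619.19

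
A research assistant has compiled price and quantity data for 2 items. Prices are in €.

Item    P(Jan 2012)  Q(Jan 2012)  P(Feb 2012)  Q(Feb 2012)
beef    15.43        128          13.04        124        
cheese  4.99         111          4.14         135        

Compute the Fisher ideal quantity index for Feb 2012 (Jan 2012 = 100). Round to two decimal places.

102.26

Laspeyres component (base-period weights):
ΣP(Jan 2012)Q(Feb 2012) = 15.43×124 + 4.99×135 = 1913.32 + 673.65 = 2586.97
ΣP(Jan 2012)Q(Jan 2012) = 15.43×128 + 4.99×111 = 1975.04 + 553.89 = 2528.93
L = 2586.97 / 2528.93 × 100 = 102.2950
Paasche component (current-period weights):
ΣP(Feb 2012)Q(Feb 2012) = 13.04×124 + 4.14×135 = 1616.96 + 558.9 = 2175.86
ΣP(Feb 2012)Q(Jan 2012) = 13.04×128 + 4.14×111 = 1669.12 + 459.54 = 2128.66
P = 2175.86 / 2128.66 × 100 = 102.2174
Fisher = √(L × P) = √(102.2950 × 102.2174) = 102.2562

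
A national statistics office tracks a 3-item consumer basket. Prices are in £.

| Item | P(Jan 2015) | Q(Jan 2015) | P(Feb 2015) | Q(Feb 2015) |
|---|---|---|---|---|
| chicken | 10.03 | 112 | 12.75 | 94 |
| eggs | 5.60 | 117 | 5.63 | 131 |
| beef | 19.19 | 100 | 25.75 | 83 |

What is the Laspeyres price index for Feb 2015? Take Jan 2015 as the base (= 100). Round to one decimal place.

Laspeyres price index uses base-period quantities as weights.
ΣP(Feb 2015)·Q(Jan 2015) = 12.75×112 + 5.63×117 + 25.75×100 = 1428 + 658.71 + 2575 = 4661.71
ΣP(Jan 2015)·Q(Jan 2015) = 10.03×112 + 5.60×117 + 19.19×100 = 1123.36 + 655.2 + 1919 = 3697.56
Index = 4661.71 / 3697.56 × 100 = 126.0753

126.1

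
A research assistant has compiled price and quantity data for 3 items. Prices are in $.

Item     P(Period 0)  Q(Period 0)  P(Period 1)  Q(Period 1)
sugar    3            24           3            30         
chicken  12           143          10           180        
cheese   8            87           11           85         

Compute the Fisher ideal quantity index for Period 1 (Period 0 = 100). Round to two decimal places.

116.41

Laspeyres component (base-period weights):
ΣP(Period 0)Q(Period 1) = 3×30 + 12×180 + 8×85 = 90 + 2160 + 680 = 2930
ΣP(Period 0)Q(Period 0) = 3×24 + 12×143 + 8×87 = 72 + 1716 + 696 = 2484
L = 2930 / 2484 × 100 = 117.9549
Paasche component (current-period weights):
ΣP(Period 1)Q(Period 1) = 3×30 + 10×180 + 11×85 = 90 + 1800 + 935 = 2825
ΣP(Period 1)Q(Period 0) = 3×24 + 10×143 + 11×87 = 72 + 1430 + 957 = 2459
P = 2825 / 2459 × 100 = 114.8841
Fisher = √(L × P) = √(117.9549 × 114.8841) = 116.4094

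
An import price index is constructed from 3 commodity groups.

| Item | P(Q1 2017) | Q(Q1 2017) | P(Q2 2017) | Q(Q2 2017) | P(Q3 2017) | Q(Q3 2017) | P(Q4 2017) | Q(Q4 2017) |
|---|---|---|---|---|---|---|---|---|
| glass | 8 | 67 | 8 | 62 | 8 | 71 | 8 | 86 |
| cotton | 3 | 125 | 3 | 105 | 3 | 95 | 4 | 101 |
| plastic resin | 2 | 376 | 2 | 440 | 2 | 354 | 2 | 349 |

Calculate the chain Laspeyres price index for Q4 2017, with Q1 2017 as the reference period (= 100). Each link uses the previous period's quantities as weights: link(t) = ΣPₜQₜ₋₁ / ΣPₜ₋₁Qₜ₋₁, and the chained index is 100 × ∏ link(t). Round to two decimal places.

106.09

Link Q1 2017→Q2 2017:
ΣP(Q2 2017)Q(Q1 2017) = 8×67 + 3×125 + 2×376 = 536 + 375 + 752 = 1663
ΣP(Q1 2017)Q(Q1 2017) = 8×67 + 3×125 + 2×376 = 536 + 375 + 752 = 1663
link = 1663/1663 = 1.000000
Link Q2 2017→Q3 2017:
ΣP(Q3 2017)Q(Q2 2017) = 8×62 + 3×105 + 2×440 = 496 + 315 + 880 = 1691
ΣP(Q2 2017)Q(Q2 2017) = 8×62 + 3×105 + 2×440 = 496 + 315 + 880 = 1691
link = 1691/1691 = 1.000000
Link Q3 2017→Q4 2017:
ΣP(Q4 2017)Q(Q3 2017) = 8×71 + 4×95 + 2×354 = 568 + 380 + 708 = 1656
ΣP(Q3 2017)Q(Q3 2017) = 8×71 + 3×95 + 2×354 = 568 + 285 + 708 = 1561
link = 1656/1561 = 1.060858
Chained index = 100 × 1.000000 × 1.000000 × 1.060858 = 106.0858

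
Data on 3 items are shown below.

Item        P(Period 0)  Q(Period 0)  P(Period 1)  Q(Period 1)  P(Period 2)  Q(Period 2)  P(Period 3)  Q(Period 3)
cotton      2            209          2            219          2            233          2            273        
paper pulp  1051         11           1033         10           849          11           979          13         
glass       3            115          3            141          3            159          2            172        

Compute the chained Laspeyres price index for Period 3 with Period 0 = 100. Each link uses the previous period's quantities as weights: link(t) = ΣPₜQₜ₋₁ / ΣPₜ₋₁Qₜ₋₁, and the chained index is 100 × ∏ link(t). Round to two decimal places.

92.38

Link Period 0→Period 1:
ΣP(Period 1)Q(Period 0) = 2×209 + 1033×11 + 3×115 = 418 + 11363 + 345 = 12126
ΣP(Period 0)Q(Period 0) = 2×209 + 1051×11 + 3×115 = 418 + 11561 + 345 = 12324
link = 12126/12324 = 0.983934
Link Period 1→Period 2:
ΣP(Period 2)Q(Period 1) = 2×219 + 849×10 + 3×141 = 438 + 8490 + 423 = 9351
ΣP(Period 1)Q(Period 1) = 2×219 + 1033×10 + 3×141 = 438 + 10330 + 423 = 11191
link = 9351/11191 = 0.835582
Link Period 2→Period 3:
ΣP(Period 3)Q(Period 2) = 2×233 + 979×11 + 2×159 = 466 + 10769 + 318 = 11553
ΣP(Period 2)Q(Period 2) = 2×233 + 849×11 + 3×159 = 466 + 9339 + 477 = 10282
link = 11553/10282 = 1.123614
Chained index = 100 × 0.983934 × 0.835582 × 1.123614 = 92.3788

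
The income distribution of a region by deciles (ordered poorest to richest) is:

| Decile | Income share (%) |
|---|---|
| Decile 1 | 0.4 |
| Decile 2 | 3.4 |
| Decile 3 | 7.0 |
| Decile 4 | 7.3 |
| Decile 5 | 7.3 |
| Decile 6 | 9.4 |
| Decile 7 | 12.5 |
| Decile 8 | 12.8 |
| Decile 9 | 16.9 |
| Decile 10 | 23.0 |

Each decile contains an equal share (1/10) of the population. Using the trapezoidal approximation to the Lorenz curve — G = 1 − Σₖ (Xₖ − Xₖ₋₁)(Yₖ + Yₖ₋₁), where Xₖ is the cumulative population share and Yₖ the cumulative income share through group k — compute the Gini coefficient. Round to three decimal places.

0.345

Cumulative income shares Yₖ: 0.0040, 0.0380, 0.1080, 0.1810, 0.2540, 0.3480, 0.4730, 0.6010, 0.7700, 1.0000
Σ (Xₖ−Xₖ₋₁)(Yₖ+Yₖ₋₁) = (1/10)(0.0040+0.0000) + (1/10)(0.0380+0.0040) + (1/10)(0.1080+0.0380) + (1/10)(0.1810+0.1080) + (1/10)(0.2540+0.1810) + (1/10)(0.3480+0.2540) + (1/10)(0.4730+0.3480) + (1/10)(0.6010+0.4730) + (1/10)(0.7700+0.6010) + (1/10)(1.0000+0.7700)
  = 0.0004 + 0.0042 + 0.0146 + 0.0289 + 0.0435 + 0.0602 + 0.0821 + 0.1074 + 0.1371 + 0.1770 = 0.6554
G = 1 − 0.6554 = 0.3446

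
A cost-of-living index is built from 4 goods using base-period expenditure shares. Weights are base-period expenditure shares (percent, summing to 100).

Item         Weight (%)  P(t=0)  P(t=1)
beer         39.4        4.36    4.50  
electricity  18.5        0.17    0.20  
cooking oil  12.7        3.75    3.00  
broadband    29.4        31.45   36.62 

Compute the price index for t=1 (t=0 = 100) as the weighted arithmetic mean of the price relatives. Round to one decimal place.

106.8

beer: 39.4 × (4.50/4.36) = 39.4 × 1.032110 = 40.6651
electricity: 18.5 × (0.20/0.17) = 18.5 × 1.176471 = 21.7647
cooking oil: 12.7 × (3.00/3.75) = 12.7 × 0.800000 = 10.1600
broadband: 29.4 × (36.62/31.45) = 29.4 × 1.164388 = 34.2330
Index = Σ wᵢ·(p₁ᵢ/p₀ᵢ) = 40.6651 + 21.7647 + 10.1600 + 34.2330 = 106.8228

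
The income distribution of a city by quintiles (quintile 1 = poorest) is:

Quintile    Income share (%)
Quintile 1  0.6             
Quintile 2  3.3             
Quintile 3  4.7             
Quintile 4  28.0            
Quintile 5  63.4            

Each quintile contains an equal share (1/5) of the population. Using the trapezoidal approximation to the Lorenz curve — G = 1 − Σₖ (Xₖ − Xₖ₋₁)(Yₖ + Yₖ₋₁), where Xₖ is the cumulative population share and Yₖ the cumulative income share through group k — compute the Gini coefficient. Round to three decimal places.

0.601

Cumulative income shares Yₖ: 0.0060, 0.0390, 0.0860, 0.3660, 1.0000
Σ (Xₖ−Xₖ₋₁)(Yₖ+Yₖ₋₁) = (1/5)(0.0060+0.0000) + (1/5)(0.0390+0.0060) + (1/5)(0.0860+0.0390) + (1/5)(0.3660+0.0860) + (1/5)(1.0000+0.3660)
  = 0.0012 + 0.0090 + 0.0250 + 0.0904 + 0.2732 = 0.3988
G = 1 − 0.3988 = 0.6012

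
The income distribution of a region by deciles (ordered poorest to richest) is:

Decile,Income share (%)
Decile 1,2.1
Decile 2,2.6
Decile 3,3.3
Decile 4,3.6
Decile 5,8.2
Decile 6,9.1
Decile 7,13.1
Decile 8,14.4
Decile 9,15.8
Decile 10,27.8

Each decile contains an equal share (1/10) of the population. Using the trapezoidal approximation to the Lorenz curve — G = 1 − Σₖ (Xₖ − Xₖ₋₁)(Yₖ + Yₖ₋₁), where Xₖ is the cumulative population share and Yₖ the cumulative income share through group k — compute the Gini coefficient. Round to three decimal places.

0.409

Cumulative income shares Yₖ: 0.0210, 0.0470, 0.0800, 0.1160, 0.1980, 0.2890, 0.4200, 0.5640, 0.7220, 1.0000
Σ (Xₖ−Xₖ₋₁)(Yₖ+Yₖ₋₁) = (1/10)(0.0210+0.0000) + (1/10)(0.0470+0.0210) + (1/10)(0.0800+0.0470) + (1/10)(0.1160+0.0800) + (1/10)(0.1980+0.1160) + (1/10)(0.2890+0.1980) + (1/10)(0.4200+0.2890) + (1/10)(0.5640+0.4200) + (1/10)(0.7220+0.5640) + (1/10)(1.0000+0.7220)
  = 0.0021 + 0.0068 + 0.0127 + 0.0196 + 0.0314 + 0.0487 + 0.0709 + 0.0984 + 0.1286 + 0.1722 = 0.5914
G = 1 − 0.5914 = 0.4086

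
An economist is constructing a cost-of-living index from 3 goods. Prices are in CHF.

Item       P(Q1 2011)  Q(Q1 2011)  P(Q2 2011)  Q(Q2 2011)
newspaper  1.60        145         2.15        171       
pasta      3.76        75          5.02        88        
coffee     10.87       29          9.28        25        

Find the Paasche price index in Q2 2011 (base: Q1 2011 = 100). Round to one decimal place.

Paasche price index uses current-period quantities as weights.
ΣP(Q2 2011)·Q(Q2 2011) = 2.15×171 + 5.02×88 + 9.28×25 = 367.65 + 441.76 + 232 = 1041.41
ΣP(Q1 2011)·Q(Q2 2011) = 1.60×171 + 3.76×88 + 10.87×25 = 273.6 + 330.88 + 271.75 = 876.23
Index = 1041.41 / 876.23 × 100 = 118.8512

118.9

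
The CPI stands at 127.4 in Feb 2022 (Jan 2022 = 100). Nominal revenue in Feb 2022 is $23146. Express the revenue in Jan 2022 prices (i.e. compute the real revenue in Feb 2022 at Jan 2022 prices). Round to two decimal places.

18167.97

Real = Nominal ÷ (Index/100) = 23146 ÷ (127.4/100)
     = 23146 ÷ 1.274 = 18167.9749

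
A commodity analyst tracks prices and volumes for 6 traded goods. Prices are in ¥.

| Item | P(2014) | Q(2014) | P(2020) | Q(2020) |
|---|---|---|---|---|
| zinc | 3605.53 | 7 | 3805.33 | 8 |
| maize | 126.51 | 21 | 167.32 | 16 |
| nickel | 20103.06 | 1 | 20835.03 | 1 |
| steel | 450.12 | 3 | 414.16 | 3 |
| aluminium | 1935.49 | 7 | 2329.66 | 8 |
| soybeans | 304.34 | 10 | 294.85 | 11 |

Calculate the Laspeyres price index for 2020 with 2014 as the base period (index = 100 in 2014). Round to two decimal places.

108.41

Laspeyres price index uses base-period quantities as weights.
ΣP(2020)·Q(2014) = 3805.33×7 + 167.32×21 + 20835.03×1 + 414.16×3 + 2329.66×7 + 294.85×10 = 26637.31 + 3513.72 + 20835.03 + 1242.48 + 16307.62 + 2948.5 = 71484.66
ΣP(2014)·Q(2014) = 3605.53×7 + 126.51×21 + 20103.06×1 + 450.12×3 + 1935.49×7 + 304.34×10 = 25238.71 + 2656.71 + 20103.06 + 1350.36 + 13548.43 + 3043.4 = 65940.67
Index = 71484.66 / 65940.67 × 100 = 108.4075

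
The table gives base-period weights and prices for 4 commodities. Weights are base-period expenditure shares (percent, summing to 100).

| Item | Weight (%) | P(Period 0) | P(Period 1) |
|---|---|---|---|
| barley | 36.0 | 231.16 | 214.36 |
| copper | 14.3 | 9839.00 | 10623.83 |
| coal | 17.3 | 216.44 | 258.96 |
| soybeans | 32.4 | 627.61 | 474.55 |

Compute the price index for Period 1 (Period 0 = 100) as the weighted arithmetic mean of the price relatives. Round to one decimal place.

94.0

barley: 36.0 × (214.36/231.16) = 36.0 × 0.927323 = 33.3836
copper: 14.3 × (10623.83/9839.00) = 14.3 × 1.079767 = 15.4407
coal: 17.3 × (258.96/216.44) = 17.3 × 1.196452 = 20.6986
soybeans: 32.4 × (474.55/627.61) = 32.4 × 0.756122 = 24.4984
Index = Σ wᵢ·(p₁ᵢ/p₀ᵢ) = 33.3836 + 15.4407 + 20.6986 + 24.4984 = 94.0213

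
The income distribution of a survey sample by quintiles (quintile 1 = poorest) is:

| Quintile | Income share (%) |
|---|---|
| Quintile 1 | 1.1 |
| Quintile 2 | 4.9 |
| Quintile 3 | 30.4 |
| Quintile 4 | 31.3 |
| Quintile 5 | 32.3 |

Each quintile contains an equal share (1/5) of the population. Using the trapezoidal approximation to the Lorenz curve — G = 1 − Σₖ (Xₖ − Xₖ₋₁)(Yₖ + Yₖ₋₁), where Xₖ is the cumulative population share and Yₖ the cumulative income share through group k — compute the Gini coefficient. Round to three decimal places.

Cumulative income shares Yₖ: 0.0110, 0.0600, 0.3640, 0.6770, 1.0000
Σ (Xₖ−Xₖ₋₁)(Yₖ+Yₖ₋₁) = (1/5)(0.0110+0.0000) + (1/5)(0.0600+0.0110) + (1/5)(0.3640+0.0600) + (1/5)(0.6770+0.3640) + (1/5)(1.0000+0.6770)
  = 0.0022 + 0.0142 + 0.0848 + 0.2082 + 0.3354 = 0.6448
G = 1 − 0.6448 = 0.3552

0.355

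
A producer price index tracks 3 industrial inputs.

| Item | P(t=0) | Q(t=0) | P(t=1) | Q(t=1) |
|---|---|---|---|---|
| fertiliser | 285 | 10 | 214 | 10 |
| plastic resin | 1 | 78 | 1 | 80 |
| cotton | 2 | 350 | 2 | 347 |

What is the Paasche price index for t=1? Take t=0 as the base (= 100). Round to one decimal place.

Paasche price index uses current-period quantities as weights.
ΣP(t=1)·Q(t=1) = 214×10 + 1×80 + 2×347 = 2140 + 80 + 694 = 2914
ΣP(t=0)·Q(t=1) = 285×10 + 1×80 + 2×347 = 2850 + 80 + 694 = 3624
Index = 2914 / 3624 × 100 = 80.4084

80.4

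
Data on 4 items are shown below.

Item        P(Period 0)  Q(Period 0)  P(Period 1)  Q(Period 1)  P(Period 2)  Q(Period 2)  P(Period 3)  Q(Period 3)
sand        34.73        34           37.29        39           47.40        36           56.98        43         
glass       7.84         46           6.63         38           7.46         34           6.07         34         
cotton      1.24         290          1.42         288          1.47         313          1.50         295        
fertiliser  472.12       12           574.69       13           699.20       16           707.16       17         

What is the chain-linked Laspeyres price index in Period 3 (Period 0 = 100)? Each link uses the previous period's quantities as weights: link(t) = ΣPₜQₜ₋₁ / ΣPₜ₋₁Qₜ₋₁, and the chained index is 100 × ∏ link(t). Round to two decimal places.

Link Period 0→Period 1:
ΣP(Period 1)Q(Period 0) = 37.29×34 + 6.63×46 + 1.42×290 + 574.69×12 = 1267.86 + 304.98 + 411.8 + 6896.28 = 8880.92
ΣP(Period 0)Q(Period 0) = 34.73×34 + 7.84×46 + 1.24×290 + 472.12×12 = 1180.82 + 360.64 + 359.6 + 5665.44 = 7566.5
link = 8880.92/7566.5 = 1.173716
Link Period 1→Period 2:
ΣP(Period 2)Q(Period 1) = 47.40×39 + 7.46×38 + 1.47×288 + 699.20×13 = 1848.6 + 283.48 + 423.36 + 9089.6 = 11645.04
ΣP(Period 1)Q(Period 1) = 37.29×39 + 6.63×38 + 1.42×288 + 574.69×13 = 1454.31 + 251.94 + 408.96 + 7470.97 = 9586.18
link = 11645.04/9586.18 = 1.214774
Link Period 2→Period 3:
ΣP(Period 3)Q(Period 2) = 56.98×36 + 6.07×34 + 1.50×313 + 707.16×16 = 2051.28 + 206.38 + 469.5 + 11314.56 = 14041.72
ΣP(Period 2)Q(Period 2) = 47.40×36 + 7.46×34 + 1.47×313 + 699.20×16 = 1706.4 + 253.64 + 460.11 + 11187.2 = 13607.35
link = 14041.72/13607.35 = 1.031922
Chained index = 100 × 1.173716 × 1.214774 × 1.031922 = 147.1313

147.13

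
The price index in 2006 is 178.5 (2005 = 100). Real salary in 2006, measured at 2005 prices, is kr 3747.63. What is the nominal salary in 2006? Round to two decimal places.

6689.52

Nominal = Real × (Index/100) = 3747.63 × (178.5/100)
        = 3747.63 × 1.785 = 6689.5195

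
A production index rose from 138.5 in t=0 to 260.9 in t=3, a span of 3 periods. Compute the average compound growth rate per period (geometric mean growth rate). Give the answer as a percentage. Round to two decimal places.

23.50%

Growth factor = (260.9/138.5)^(1/3) = (1.883755)^(1/3) = 1.235022
Growth rate = 1.235022 − 1 = 0.235022 = 23.5022%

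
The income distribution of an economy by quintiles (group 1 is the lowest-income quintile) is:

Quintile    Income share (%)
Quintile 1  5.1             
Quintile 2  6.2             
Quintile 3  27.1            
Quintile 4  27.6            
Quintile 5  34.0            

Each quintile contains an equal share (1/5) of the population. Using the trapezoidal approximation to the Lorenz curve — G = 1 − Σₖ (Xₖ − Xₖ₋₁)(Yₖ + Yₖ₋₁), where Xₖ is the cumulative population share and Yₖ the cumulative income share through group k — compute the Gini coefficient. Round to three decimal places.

Cumulative income shares Yₖ: 0.0510, 0.1130, 0.3840, 0.6600, 1.0000
Σ (Xₖ−Xₖ₋₁)(Yₖ+Yₖ₋₁) = (1/5)(0.0510+0.0000) + (1/5)(0.1130+0.0510) + (1/5)(0.3840+0.1130) + (1/5)(0.6600+0.3840) + (1/5)(1.0000+0.6600)
  = 0.0102 + 0.0328 + 0.0994 + 0.2088 + 0.3320 = 0.6832
G = 1 − 0.6832 = 0.3168

0.317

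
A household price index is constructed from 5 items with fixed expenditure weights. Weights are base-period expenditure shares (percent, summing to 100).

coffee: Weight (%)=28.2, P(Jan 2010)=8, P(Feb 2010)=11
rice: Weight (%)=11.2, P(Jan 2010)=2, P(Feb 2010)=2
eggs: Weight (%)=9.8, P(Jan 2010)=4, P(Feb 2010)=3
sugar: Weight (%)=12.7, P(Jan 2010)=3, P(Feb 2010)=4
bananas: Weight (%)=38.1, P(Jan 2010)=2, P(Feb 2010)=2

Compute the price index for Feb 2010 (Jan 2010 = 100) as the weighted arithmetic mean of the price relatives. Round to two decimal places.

112.36

coffee: 28.2 × (11/8) = 28.2 × 1.375000 = 38.7750
rice: 11.2 × (2/2) = 11.2 × 1.000000 = 11.2000
eggs: 9.8 × (3/4) = 9.8 × 0.750000 = 7.3500
sugar: 12.7 × (4/3) = 12.7 × 1.333333 = 16.9333
bananas: 38.1 × (2/2) = 38.1 × 1.000000 = 38.1000
Index = Σ wᵢ·(p₁ᵢ/p₀ᵢ) = 38.7750 + 11.2000 + 7.3500 + 16.9333 + 38.1000 = 112.3583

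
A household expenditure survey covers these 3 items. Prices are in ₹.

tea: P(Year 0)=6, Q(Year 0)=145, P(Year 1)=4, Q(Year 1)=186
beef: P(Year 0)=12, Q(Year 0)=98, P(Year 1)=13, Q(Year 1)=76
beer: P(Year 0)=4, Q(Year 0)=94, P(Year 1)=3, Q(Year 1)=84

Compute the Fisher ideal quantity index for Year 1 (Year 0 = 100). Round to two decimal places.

95.22

Laspeyres component (base-period weights):
ΣP(Year 0)Q(Year 1) = 6×186 + 12×76 + 4×84 = 1116 + 912 + 336 = 2364
ΣP(Year 0)Q(Year 0) = 6×145 + 12×98 + 4×94 = 870 + 1176 + 376 = 2422
L = 2364 / 2422 × 100 = 97.6053
Paasche component (current-period weights):
ΣP(Year 1)Q(Year 1) = 4×186 + 13×76 + 3×84 = 744 + 988 + 252 = 1984
ΣP(Year 1)Q(Year 0) = 4×145 + 13×98 + 3×94 = 580 + 1274 + 282 = 2136
P = 1984 / 2136 × 100 = 92.8839
Fisher = √(L × P) = √(97.6053 × 92.8839) = 95.2153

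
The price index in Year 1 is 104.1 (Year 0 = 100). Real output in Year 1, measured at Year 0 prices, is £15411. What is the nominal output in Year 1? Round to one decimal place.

16042.9

Nominal = Real × (Index/100) = 15411 × (104.1/100)
        = 15411 × 1.041 = 16042.8510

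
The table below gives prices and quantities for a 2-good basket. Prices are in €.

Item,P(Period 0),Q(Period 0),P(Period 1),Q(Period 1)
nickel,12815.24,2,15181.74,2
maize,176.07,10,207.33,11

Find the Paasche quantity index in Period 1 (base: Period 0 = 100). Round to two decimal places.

Paasche quantity index uses current-period prices as weights.
ΣP(Period 1)·Q(Period 1) = 15181.74×2 + 207.33×11 = 30363.48 + 2280.63 = 32644.11
ΣP(Period 1)·Q(Period 0) = 15181.74×2 + 207.33×10 = 30363.48 + 2073.3 = 32436.78
Index = 32644.11 / 32436.78 × 100 = 100.6392

100.64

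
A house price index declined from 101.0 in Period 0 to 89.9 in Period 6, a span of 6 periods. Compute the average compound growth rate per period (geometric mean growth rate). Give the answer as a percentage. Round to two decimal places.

Growth factor = (89.9/101.0)^(1/6) = (0.890099)^(1/6) = 0.980783
Growth rate = 0.980783 − 1 = -0.019217 = -1.9217%

-1.92%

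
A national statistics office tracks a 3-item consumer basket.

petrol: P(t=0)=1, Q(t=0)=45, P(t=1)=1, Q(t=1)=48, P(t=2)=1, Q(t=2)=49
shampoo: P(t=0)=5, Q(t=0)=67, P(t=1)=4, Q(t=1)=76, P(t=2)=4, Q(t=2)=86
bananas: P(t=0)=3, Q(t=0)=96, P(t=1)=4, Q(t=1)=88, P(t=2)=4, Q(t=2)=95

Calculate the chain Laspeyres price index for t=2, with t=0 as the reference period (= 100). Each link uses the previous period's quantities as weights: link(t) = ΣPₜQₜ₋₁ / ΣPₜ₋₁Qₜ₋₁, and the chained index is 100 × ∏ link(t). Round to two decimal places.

Link t=0→t=1:
ΣP(t=1)Q(t=0) = 1×45 + 4×67 + 4×96 = 45 + 268 + 384 = 697
ΣP(t=0)Q(t=0) = 1×45 + 5×67 + 3×96 = 45 + 335 + 288 = 668
link = 697/668 = 1.043413
Link t=1→t=2:
ΣP(t=2)Q(t=1) = 1×48 + 4×76 + 4×88 = 48 + 304 + 352 = 704
ΣP(t=1)Q(t=1) = 1×48 + 4×76 + 4×88 = 48 + 304 + 352 = 704
link = 704/704 = 1.000000
Chained index = 100 × 1.043413 × 1.000000 = 104.3413

104.34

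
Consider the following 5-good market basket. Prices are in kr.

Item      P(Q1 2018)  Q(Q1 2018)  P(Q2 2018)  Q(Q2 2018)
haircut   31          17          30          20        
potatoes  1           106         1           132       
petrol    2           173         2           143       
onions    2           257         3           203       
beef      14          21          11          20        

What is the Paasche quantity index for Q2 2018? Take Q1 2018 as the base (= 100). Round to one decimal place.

94.0

Paasche quantity index uses current-period prices as weights.
ΣP(Q2 2018)·Q(Q2 2018) = 30×20 + 1×132 + 2×143 + 3×203 + 11×20 = 600 + 132 + 286 + 609 + 220 = 1847
ΣP(Q2 2018)·Q(Q1 2018) = 30×17 + 1×106 + 2×173 + 3×257 + 11×21 = 510 + 106 + 346 + 771 + 231 = 1964
Index = 1847 / 1964 × 100 = 94.0428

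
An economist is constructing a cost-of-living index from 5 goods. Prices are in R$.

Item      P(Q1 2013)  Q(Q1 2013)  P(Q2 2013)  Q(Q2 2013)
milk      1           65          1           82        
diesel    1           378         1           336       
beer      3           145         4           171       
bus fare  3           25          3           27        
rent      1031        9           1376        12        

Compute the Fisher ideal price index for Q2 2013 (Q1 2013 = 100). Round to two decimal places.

Laspeyres component (base-period weights):
ΣP(Q2 2013)Q(Q1 2013) = 1×65 + 1×378 + 4×145 + 3×25 + 1376×9 = 65 + 378 + 580 + 75 + 12384 = 13482
ΣP(Q1 2013)Q(Q1 2013) = 1×65 + 1×378 + 3×145 + 3×25 + 1031×9 = 65 + 378 + 435 + 75 + 9279 = 10232
L = 13482 / 10232 × 100 = 131.7631
Paasche component (current-period weights):
ΣP(Q2 2013)Q(Q2 2013) = 1×82 + 1×336 + 4×171 + 3×27 + 1376×12 = 82 + 336 + 684 + 81 + 16512 = 17695
ΣP(Q1 2013)Q(Q2 2013) = 1×82 + 1×336 + 3×171 + 3×27 + 1031×12 = 82 + 336 + 513 + 81 + 12372 = 13384
P = 17695 / 13384 × 100 = 132.2101
Fisher = √(L × P) = √(131.7631 × 132.2101) = 131.9864

131.99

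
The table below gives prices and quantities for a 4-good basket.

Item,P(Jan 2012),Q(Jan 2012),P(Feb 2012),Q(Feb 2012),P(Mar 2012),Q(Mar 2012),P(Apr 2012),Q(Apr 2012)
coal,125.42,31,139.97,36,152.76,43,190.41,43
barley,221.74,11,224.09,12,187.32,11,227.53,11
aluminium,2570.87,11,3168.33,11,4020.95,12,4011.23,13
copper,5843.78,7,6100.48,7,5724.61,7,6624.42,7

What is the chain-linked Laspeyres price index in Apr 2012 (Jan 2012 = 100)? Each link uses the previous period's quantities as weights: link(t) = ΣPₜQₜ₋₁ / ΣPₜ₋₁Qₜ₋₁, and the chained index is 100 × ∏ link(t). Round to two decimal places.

130.83

Link Jan 2012→Feb 2012:
ΣP(Feb 2012)Q(Jan 2012) = 139.97×31 + 224.09×11 + 3168.33×11 + 6100.48×7 = 4339.07 + 2464.99 + 34851.63 + 42703.36 = 84359.05
ΣP(Jan 2012)Q(Jan 2012) = 125.42×31 + 221.74×11 + 2570.87×11 + 5843.78×7 = 3888.02 + 2439.14 + 28279.57 + 40906.46 = 75513.19
link = 84359.05/75513.19 = 1.117143
Link Feb 2012→Mar 2012:
ΣP(Mar 2012)Q(Feb 2012) = 152.76×36 + 187.32×12 + 4020.95×11 + 5724.61×7 = 5499.36 + 2247.84 + 44230.45 + 40072.27 = 92049.92
ΣP(Feb 2012)Q(Feb 2012) = 139.97×36 + 224.09×12 + 3168.33×11 + 6100.48×7 = 5038.92 + 2689.08 + 34851.63 + 42703.36 = 85282.99
link = 92049.92/85282.99 = 1.079347
Link Mar 2012→Apr 2012:
ΣP(Apr 2012)Q(Mar 2012) = 190.41×43 + 227.53×11 + 4011.23×12 + 6624.42×7 = 8187.63 + 2502.83 + 48134.76 + 46370.94 = 105196.16
ΣP(Mar 2012)Q(Mar 2012) = 152.76×43 + 187.32×11 + 4020.95×12 + 5724.61×7 = 6568.68 + 2060.52 + 48251.4 + 40072.27 = 96952.87
link = 105196.16/96952.87 = 1.085024
Chained index = 100 × 1.117143 × 1.079347 × 1.085024 = 130.8305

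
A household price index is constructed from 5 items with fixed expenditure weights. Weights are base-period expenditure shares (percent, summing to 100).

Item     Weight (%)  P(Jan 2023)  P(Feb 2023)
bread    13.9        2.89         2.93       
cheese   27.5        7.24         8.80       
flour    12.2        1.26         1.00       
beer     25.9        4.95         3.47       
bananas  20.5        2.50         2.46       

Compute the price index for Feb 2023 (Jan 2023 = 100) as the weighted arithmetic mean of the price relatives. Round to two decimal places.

95.53

bread: 13.9 × (2.93/2.89) = 13.9 × 1.013841 = 14.0924
cheese: 27.5 × (8.80/7.24) = 27.5 × 1.215470 = 33.4254
flour: 12.2 × (1.00/1.26) = 12.2 × 0.793651 = 9.6825
beer: 25.9 × (3.47/4.95) = 25.9 × 0.701010 = 18.1562
bananas: 20.5 × (2.46/2.50) = 20.5 × 0.984000 = 20.1720
Index = Σ wᵢ·(p₁ᵢ/p₀ᵢ) = 14.0924 + 33.4254 + 9.6825 + 18.1562 + 20.1720 = 95.5285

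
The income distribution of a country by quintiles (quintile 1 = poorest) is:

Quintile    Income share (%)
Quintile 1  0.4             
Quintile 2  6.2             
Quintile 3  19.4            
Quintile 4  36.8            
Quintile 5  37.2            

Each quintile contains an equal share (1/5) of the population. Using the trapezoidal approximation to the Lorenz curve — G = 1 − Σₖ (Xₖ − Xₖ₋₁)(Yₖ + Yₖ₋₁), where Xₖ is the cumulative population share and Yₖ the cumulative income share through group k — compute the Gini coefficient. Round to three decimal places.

0.417

Cumulative income shares Yₖ: 0.0040, 0.0660, 0.2600, 0.6280, 1.0000
Σ (Xₖ−Xₖ₋₁)(Yₖ+Yₖ₋₁) = (1/5)(0.0040+0.0000) + (1/5)(0.0660+0.0040) + (1/5)(0.2600+0.0660) + (1/5)(0.6280+0.2600) + (1/5)(1.0000+0.6280)
  = 0.0008 + 0.0140 + 0.0652 + 0.1776 + 0.3256 = 0.5832
G = 1 − 0.5832 = 0.4168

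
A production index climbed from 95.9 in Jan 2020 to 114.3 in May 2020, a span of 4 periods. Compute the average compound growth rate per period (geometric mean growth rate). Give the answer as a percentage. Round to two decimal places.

4.49%

Growth factor = (114.3/95.9)^(1/4) = (1.191867)^(1/4) = 1.044857
Growth rate = 1.044857 − 1 = 0.044857 = 4.4857%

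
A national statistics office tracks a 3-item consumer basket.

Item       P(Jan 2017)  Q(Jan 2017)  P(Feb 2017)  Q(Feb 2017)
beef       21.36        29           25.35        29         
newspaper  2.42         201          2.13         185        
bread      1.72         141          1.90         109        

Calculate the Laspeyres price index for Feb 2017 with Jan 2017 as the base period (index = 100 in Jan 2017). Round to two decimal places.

Laspeyres price index uses base-period quantities as weights.
ΣP(Feb 2017)·Q(Jan 2017) = 25.35×29 + 2.13×201 + 1.90×141 = 735.15 + 428.13 + 267.9 = 1431.18
ΣP(Jan 2017)·Q(Jan 2017) = 21.36×29 + 2.42×201 + 1.72×141 = 619.44 + 486.42 + 242.52 = 1348.38
Index = 1431.18 / 1348.38 × 100 = 106.1407

106.14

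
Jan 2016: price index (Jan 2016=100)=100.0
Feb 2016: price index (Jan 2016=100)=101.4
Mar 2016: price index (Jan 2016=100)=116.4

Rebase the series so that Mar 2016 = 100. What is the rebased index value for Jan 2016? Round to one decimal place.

Rebased(Jan 2016) = 100.0 / 116.4 × 100 = 85.9107

85.9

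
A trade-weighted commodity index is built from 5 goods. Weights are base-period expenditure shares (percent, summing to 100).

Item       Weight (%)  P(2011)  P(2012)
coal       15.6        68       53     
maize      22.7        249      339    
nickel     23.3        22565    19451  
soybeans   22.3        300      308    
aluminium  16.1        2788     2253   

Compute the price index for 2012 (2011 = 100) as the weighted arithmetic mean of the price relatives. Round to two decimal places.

coal: 15.6 × (53/68) = 15.6 × 0.779412 = 12.1588
maize: 22.7 × (339/249) = 22.7 × 1.361446 = 30.9048
nickel: 23.3 × (19451/22565) = 23.3 × 0.861999 = 20.0846
soybeans: 22.3 × (308/300) = 22.3 × 1.026667 = 22.8947
aluminium: 16.1 × (2253/2788) = 16.1 × 0.808106 = 13.0105
Index = Σ wᵢ·(p₁ᵢ/p₀ᵢ) = 12.1588 + 30.9048 + 20.0846 + 22.8947 + 13.0105 = 99.0534

99.05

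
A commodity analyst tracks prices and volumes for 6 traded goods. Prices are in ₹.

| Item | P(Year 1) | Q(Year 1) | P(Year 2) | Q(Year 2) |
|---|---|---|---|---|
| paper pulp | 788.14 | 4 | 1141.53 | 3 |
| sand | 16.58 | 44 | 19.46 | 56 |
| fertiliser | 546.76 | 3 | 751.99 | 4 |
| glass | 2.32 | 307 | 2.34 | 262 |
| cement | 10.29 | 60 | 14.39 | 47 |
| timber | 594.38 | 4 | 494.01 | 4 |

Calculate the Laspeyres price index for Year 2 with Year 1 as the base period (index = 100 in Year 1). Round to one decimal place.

Laspeyres price index uses base-period quantities as weights.
ΣP(Year 2)·Q(Year 1) = 1141.53×4 + 19.46×44 + 751.99×3 + 2.34×307 + 14.39×60 + 494.01×4 = 4566.12 + 856.24 + 2255.97 + 718.38 + 863.4 + 1976.04 = 11236.15
ΣP(Year 1)·Q(Year 1) = 788.14×4 + 16.58×44 + 546.76×3 + 2.32×307 + 10.29×60 + 594.38×4 = 3152.56 + 729.52 + 1640.28 + 712.24 + 617.4 + 2377.52 = 9229.52
Index = 11236.15 / 9229.52 × 100 = 121.7414

121.7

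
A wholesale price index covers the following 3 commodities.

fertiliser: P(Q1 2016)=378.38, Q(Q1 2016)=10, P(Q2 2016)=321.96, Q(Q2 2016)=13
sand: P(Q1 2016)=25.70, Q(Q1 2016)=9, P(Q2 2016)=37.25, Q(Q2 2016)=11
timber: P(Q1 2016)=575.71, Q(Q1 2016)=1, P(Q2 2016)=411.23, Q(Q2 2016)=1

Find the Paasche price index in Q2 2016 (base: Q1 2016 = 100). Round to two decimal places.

86.66

Paasche price index uses current-period quantities as weights.
ΣP(Q2 2016)·Q(Q2 2016) = 321.96×13 + 37.25×11 + 411.23×1 = 4185.48 + 409.75 + 411.23 = 5006.46
ΣP(Q1 2016)·Q(Q2 2016) = 378.38×13 + 25.70×11 + 575.71×1 = 4918.94 + 282.7 + 575.71 = 5777.35
Index = 5006.46 / 5777.35 × 100 = 86.6567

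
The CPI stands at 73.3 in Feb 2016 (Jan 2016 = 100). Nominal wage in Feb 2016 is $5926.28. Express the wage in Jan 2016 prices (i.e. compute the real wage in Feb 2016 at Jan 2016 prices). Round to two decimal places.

Real = Nominal ÷ (Index/100) = 5926.28 ÷ (73.3/100)
     = 5926.28 ÷ 0.733 = 8084.9659

8084.97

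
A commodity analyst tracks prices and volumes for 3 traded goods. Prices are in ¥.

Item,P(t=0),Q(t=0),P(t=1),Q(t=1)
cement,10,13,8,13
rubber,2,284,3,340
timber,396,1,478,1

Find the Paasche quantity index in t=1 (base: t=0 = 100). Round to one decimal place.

Paasche quantity index uses current-period prices as weights.
ΣP(t=1)·Q(t=1) = 8×13 + 3×340 + 478×1 = 104 + 1020 + 478 = 1602
ΣP(t=1)·Q(t=0) = 8×13 + 3×284 + 478×1 = 104 + 852 + 478 = 1434
Index = 1602 / 1434 × 100 = 111.7155

111.7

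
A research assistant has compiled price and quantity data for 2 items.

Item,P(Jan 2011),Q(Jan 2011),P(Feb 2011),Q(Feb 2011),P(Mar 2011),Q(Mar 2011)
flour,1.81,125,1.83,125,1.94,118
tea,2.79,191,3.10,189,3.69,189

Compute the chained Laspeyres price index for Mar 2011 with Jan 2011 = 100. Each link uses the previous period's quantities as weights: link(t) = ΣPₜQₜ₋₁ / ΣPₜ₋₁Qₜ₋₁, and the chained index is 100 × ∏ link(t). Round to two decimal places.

124.75

Link Jan 2011→Feb 2011:
ΣP(Feb 2011)Q(Jan 2011) = 1.83×125 + 3.10×191 = 228.75 + 592.1 = 820.85
ΣP(Jan 2011)Q(Jan 2011) = 1.81×125 + 2.79×191 = 226.25 + 532.89 = 759.14
link = 820.85/759.14 = 1.081289
Link Feb 2011→Mar 2011:
ΣP(Mar 2011)Q(Feb 2011) = 1.94×125 + 3.69×189 = 242.5 + 697.41 = 939.91
ΣP(Feb 2011)Q(Feb 2011) = 1.83×125 + 3.10×189 = 228.75 + 585.9 = 814.65
link = 939.91/814.65 = 1.153759
Chained index = 100 × 1.081289 × 1.153759 = 124.7548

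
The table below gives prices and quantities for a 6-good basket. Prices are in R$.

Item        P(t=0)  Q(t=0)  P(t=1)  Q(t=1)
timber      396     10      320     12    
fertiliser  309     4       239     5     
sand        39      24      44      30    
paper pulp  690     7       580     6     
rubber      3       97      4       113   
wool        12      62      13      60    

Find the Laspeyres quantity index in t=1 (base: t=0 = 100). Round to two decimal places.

105.58

Laspeyres quantity index uses base-period prices as weights.
ΣP(t=0)·Q(t=1) = 396×12 + 309×5 + 39×30 + 690×6 + 3×113 + 12×60 = 4752 + 1545 + 1170 + 4140 + 339 + 720 = 12666
ΣP(t=0)·Q(t=0) = 396×10 + 309×4 + 39×24 + 690×7 + 3×97 + 12×62 = 3960 + 1236 + 936 + 4830 + 291 + 744 = 11997
Index = 12666 / 11997 × 100 = 105.5764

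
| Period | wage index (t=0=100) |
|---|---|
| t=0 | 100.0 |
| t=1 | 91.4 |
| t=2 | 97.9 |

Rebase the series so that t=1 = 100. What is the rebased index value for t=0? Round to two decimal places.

Rebased(t=0) = 100.0 / 91.4 × 100 = 109.4092

109.41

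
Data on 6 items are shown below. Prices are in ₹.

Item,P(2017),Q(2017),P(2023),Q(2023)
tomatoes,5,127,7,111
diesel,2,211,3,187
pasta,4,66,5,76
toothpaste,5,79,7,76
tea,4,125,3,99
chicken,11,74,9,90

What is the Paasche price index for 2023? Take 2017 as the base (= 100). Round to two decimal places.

Paasche price index uses current-period quantities as weights.
ΣP(2023)·Q(2023) = 7×111 + 3×187 + 5×76 + 7×76 + 3×99 + 9×90 = 777 + 561 + 380 + 532 + 297 + 810 = 3357
ΣP(2017)·Q(2023) = 5×111 + 2×187 + 4×76 + 5×76 + 4×99 + 11×90 = 555 + 374 + 304 + 380 + 396 + 990 = 2999
Index = 3357 / 2999 × 100 = 111.9373

111.94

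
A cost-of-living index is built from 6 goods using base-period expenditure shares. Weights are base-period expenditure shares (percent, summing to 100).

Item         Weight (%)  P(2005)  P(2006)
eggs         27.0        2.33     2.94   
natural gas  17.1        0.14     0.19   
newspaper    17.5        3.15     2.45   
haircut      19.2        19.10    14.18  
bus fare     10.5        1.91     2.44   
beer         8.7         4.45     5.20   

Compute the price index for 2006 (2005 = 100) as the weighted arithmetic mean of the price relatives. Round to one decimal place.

eggs: 27.0 × (2.94/2.33) = 27.0 × 1.261803 = 34.0687
natural gas: 17.1 × (0.19/0.14) = 17.1 × 1.357143 = 23.2071
newspaper: 17.5 × (2.45/3.15) = 17.5 × 0.777778 = 13.6111
haircut: 19.2 × (14.18/19.10) = 19.2 × 0.742408 = 14.2542
bus fare: 10.5 × (2.44/1.91) = 10.5 × 1.277487 = 13.4136
beer: 8.7 × (5.20/4.45) = 8.7 × 1.168539 = 10.1663
Index = Σ wᵢ·(p₁ᵢ/p₀ᵢ) = 34.0687 + 23.2071 + 13.6111 + 14.2542 + 13.4136 + 10.1663 = 108.7211

108.7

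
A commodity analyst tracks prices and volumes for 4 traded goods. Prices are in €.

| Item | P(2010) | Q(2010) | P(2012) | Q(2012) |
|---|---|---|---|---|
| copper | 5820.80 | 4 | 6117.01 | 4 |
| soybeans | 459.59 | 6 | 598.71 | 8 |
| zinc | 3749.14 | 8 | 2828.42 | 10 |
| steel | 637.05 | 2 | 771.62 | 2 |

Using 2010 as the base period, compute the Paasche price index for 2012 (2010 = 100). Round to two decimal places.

Paasche price index uses current-period quantities as weights.
ΣP(2012)·Q(2012) = 6117.01×4 + 598.71×8 + 2828.42×10 + 771.62×2 = 24468.04 + 4789.68 + 28284.2 + 1543.24 = 59085.16
ΣP(2010)·Q(2012) = 5820.80×4 + 459.59×8 + 3749.14×10 + 637.05×2 = 23283.2 + 3676.72 + 37491.4 + 1274.1 = 65725.42
Index = 59085.16 / 65725.42 × 100 = 89.8970

89.90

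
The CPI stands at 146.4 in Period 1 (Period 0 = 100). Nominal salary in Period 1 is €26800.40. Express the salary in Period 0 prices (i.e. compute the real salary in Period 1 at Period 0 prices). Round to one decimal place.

Real = Nominal ÷ (Index/100) = 26800.40 ÷ (146.4/100)
     = 26800.40 ÷ 1.464 = 18306.2842

18306.3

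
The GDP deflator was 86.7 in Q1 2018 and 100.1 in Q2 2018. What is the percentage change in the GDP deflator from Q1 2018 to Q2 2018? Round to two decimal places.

Change = (100.1 − 86.7) / 86.7 × 100
       = 13.4 / 86.7 × 100 = 15.4556%

15.46%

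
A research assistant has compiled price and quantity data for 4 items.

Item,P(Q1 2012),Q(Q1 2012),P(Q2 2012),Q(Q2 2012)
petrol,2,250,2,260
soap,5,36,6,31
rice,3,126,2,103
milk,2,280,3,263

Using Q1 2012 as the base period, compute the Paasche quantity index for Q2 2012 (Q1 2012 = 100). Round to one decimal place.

94.1

Paasche quantity index uses current-period prices as weights.
ΣP(Q2 2012)·Q(Q2 2012) = 2×260 + 6×31 + 2×103 + 3×263 = 520 + 186 + 206 + 789 = 1701
ΣP(Q2 2012)·Q(Q1 2012) = 2×250 + 6×36 + 2×126 + 3×280 = 500 + 216 + 252 + 840 = 1808
Index = 1701 / 1808 × 100 = 94.0819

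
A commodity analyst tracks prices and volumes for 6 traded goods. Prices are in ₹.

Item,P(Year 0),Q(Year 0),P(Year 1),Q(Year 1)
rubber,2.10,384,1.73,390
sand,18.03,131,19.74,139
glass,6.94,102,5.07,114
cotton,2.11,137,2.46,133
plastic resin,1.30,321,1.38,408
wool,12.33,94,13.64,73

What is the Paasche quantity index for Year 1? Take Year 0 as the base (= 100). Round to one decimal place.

Paasche quantity index uses current-period prices as weights.
ΣP(Year 1)·Q(Year 1) = 1.73×390 + 19.74×139 + 5.07×114 + 2.46×133 + 1.38×408 + 13.64×73 = 674.7 + 2743.86 + 577.98 + 327.18 + 563.04 + 995.72 = 5882.48
ΣP(Year 1)·Q(Year 0) = 1.73×384 + 19.74×131 + 5.07×102 + 2.46×137 + 1.38×321 + 13.64×94 = 664.32 + 2585.94 + 517.14 + 337.02 + 442.98 + 1282.16 = 5829.56
Index = 5882.48 / 5829.56 × 100 = 100.9078

100.9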